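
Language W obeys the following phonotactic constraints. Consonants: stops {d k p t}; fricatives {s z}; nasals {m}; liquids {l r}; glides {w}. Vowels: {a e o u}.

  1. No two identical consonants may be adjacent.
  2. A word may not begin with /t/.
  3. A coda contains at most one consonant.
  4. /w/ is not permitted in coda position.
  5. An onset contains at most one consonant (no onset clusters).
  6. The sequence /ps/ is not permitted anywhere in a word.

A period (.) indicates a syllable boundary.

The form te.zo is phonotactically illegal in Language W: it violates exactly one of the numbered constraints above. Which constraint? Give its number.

te.zo: word begins with /t/.
This is a violation of constraint 2: "A word may not begin with /t/."
The remaining constraints (1, 3, 4, 5, 6) are satisfied.

2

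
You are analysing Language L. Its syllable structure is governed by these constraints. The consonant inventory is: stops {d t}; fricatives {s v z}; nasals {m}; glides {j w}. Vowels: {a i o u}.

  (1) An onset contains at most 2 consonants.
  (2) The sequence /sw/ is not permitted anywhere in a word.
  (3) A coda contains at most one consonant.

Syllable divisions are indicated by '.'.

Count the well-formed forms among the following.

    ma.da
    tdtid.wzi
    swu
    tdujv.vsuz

1

ma.da — σ1 onset /m/, coda /∅/ ok; σ2 onset /d/, coda /∅/ ok → well-formed
tdtid.wzi — violates constraint 1: syllable 1 onset /tdt/ has 3 consonants (> 2) → ill-formed
swu — violates constraint 2: contains banned sequence /sw/ → ill-formed
tdujv.vsuz — violates constraint 3: syllable 1 coda /jv/ has 2 consonants (> 1) → ill-formed
Well-formed: ma.da → 1.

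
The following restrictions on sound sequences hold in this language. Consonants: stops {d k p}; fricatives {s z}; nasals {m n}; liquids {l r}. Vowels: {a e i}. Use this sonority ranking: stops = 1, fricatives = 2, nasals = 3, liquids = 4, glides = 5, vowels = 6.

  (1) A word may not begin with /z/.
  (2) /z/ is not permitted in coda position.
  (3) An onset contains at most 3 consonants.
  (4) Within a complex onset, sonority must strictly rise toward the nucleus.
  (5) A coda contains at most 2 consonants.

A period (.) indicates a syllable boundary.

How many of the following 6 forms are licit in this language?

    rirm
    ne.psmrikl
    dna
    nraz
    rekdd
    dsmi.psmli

2

rirm — σ1 onset /r/, coda /rm/ (2C) ok → licit
ne.psmrikl — violates constraint 3: syllable 2 onset /psmr/ has 4 consonants (> 3) → illicit
dna — σ1 onset /dn/ (1→3 rises), coda /∅/ ok → licit
nraz — violates constraint 2: syllable 1 coda contains /z/ → illicit
rekdd — violates constraint 5: syllable 1 coda /kdd/ has 3 consonants (> 2) → illicit
dsmi.psmli — violates constraint 3: syllable 2 onset /psml/ has 4 consonants (> 3) → illicit
Licit: rirm, dna → 2.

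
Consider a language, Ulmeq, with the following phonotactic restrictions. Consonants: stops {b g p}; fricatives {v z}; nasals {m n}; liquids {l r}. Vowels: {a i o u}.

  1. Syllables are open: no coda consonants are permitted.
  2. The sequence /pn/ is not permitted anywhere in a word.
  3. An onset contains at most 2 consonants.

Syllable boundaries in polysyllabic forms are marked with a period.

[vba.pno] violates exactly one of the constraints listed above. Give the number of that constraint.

2

[vba.pno]: contains banned sequence /pn/.
This is a violation of constraint 2: "The sequence /pn/ is not permitted anywhere in a word."
The remaining constraints (1, 3) are satisfied.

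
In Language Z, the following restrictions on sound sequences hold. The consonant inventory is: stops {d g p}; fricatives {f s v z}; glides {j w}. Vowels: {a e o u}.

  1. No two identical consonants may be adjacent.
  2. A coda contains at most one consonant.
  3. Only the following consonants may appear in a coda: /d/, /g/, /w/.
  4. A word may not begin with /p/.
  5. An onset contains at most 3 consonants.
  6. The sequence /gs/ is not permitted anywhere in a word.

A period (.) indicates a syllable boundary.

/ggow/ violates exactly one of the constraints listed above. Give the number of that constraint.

/ggow/: adjacent identical consonants /gg/.
This is a violation of constraint 1: "No two identical consonants may be adjacent."
The remaining constraints (2, 3, 4, 5, 6) are satisfied.

1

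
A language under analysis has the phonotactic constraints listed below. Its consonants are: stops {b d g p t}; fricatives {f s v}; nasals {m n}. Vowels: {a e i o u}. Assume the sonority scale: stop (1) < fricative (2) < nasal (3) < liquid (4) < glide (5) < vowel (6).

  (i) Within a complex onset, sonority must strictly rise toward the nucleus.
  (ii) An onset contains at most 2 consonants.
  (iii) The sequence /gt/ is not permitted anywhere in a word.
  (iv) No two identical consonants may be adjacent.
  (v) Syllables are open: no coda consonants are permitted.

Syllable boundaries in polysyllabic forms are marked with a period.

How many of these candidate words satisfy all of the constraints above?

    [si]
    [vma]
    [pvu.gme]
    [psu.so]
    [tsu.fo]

5

[si] — σ1 onset /s/, coda /∅/ ok → phonotactically legal
[vma] — σ1 onset /vm/ (2→3 rises), coda /∅/ ok → phonotactically legal
[pvu.gme] — σ1 onset /pv/ (1→2 rises), coda /∅/ ok; σ2 onset /gm/ (1→3 rises), coda /∅/ ok → phonotactically legal
[psu.so] — σ1 onset /ps/ (1→2 rises), coda /∅/ ok; σ2 onset /s/, coda /∅/ ok → phonotactically legal
[tsu.fo] — σ1 onset /ts/ (1→2 rises), coda /∅/ ok; σ2 onset /f/, coda /∅/ ok → phonotactically legal
Phonotactically legal: [si], [vma], [pvu.gme], [psu.so], [tsu.fo] → 5.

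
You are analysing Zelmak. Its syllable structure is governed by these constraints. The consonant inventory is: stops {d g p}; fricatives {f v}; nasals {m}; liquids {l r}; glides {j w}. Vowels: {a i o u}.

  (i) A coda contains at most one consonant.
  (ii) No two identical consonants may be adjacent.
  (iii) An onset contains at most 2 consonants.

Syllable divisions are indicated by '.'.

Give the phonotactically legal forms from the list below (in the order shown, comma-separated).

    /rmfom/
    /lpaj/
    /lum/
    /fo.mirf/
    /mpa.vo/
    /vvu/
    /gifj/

/lpaj/, /lum/, /mpa.vo/

/rmfom/ — violates constraint (iii): syllable 1 onset /rmf/ has 3 consonants (> 2) → phonotactically illegal
/lpaj/ — σ1 onset /lp/ (2C), coda /j/ ok → phonotactically legal
/lum/ — σ1 onset /l/, coda /m/ ok → phonotactically legal
/fo.mirf/ — violates constraint (i): syllable 2 coda /rf/ has 2 consonants (> 1) → phonotactically illegal
/mpa.vo/ — σ1 onset /mp/ (2C), coda /∅/ ok; σ2 onset /v/, coda /∅/ ok → phonotactically legal
/vvu/ — violates constraint (ii): adjacent identical consonants /vv/ → phonotactically illegal
/gifj/ — violates constraint (i): syllable 1 coda /fj/ has 2 consonants (> 1) → phonotactically illegal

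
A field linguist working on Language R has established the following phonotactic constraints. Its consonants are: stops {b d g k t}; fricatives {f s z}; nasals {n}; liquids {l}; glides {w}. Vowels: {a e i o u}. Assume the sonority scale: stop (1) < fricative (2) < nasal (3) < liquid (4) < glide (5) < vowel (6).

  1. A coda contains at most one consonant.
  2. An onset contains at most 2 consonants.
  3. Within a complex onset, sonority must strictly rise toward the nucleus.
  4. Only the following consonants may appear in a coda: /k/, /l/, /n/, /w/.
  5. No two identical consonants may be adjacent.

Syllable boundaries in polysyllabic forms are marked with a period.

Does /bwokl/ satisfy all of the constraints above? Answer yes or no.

no

/bwokl/ — violates constraint 1: syllable 1 coda /kl/ has 2 consonants (> 1) → illicit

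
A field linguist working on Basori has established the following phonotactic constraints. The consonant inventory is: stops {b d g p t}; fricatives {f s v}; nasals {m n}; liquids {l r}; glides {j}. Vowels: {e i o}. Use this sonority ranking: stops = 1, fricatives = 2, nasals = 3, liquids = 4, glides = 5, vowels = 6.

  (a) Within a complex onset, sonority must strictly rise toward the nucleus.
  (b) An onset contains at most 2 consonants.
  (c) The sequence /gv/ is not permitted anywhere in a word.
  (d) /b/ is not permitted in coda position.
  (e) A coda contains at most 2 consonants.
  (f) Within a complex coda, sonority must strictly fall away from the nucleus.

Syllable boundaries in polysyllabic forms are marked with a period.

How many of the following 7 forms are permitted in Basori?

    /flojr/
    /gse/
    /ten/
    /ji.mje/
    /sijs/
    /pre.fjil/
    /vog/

7

/flojr/ — σ1 onset /fl/ (2→4 rises), coda /jr/ (5→4 falls) ok → permitted
/gse/ — σ1 onset /gs/ (1→2 rises), coda /∅/ ok → permitted
/ten/ — σ1 onset /t/, coda /n/ ok → permitted
/ji.mje/ — σ1 onset /j/, coda /∅/ ok; σ2 onset /mj/ (3→5 rises), coda /∅/ ok → permitted
/sijs/ — σ1 onset /s/, coda /js/ (5→2 falls) ok → permitted
/pre.fjil/ — σ1 onset /pr/ (1→4 rises), coda /∅/ ok; σ2 onset /fj/ (2→5 rises), coda /l/ ok → permitted
/vog/ — σ1 onset /v/, coda /g/ ok → permitted
Permitted: /flojr/, /gse/, /ten/, /ji.mje/, /sijs/, /pre.fjil/, /vog/ → 7.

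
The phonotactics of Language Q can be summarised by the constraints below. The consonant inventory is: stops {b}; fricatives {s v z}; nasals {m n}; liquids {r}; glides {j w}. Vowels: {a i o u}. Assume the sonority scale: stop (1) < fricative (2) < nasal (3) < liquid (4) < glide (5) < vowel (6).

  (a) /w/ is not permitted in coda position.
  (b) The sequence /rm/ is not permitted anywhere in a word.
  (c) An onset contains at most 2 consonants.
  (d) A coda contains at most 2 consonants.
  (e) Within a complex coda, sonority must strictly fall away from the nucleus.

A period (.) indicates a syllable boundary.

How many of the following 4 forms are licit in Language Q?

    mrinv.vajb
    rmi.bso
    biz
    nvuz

3

mrinv.vajb — σ1 onset /mr/ (2C), coda /nv/ (3→2 falls) ok; σ2 onset /v/, coda /jb/ (5→1 falls) ok → licit
rmi.bso — violates constraint (b): contains banned sequence /rm/ → illicit
biz — σ1 onset /b/, coda /z/ ok → licit
nvuz — σ1 onset /nv/ (2C), coda /z/ ok → licit
Licit: mrinv.vajb, biz, nvuz → 3.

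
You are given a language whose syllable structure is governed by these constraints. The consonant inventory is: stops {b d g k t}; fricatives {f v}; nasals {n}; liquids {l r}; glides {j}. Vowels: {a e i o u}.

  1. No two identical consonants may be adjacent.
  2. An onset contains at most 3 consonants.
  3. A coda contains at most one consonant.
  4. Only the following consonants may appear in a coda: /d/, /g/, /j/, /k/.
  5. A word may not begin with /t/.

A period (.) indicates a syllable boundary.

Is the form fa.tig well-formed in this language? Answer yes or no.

yes

fa.tig — σ1 onset /f/, coda /∅/ ok; σ2 onset /t/, coda /g/ ok → well-formed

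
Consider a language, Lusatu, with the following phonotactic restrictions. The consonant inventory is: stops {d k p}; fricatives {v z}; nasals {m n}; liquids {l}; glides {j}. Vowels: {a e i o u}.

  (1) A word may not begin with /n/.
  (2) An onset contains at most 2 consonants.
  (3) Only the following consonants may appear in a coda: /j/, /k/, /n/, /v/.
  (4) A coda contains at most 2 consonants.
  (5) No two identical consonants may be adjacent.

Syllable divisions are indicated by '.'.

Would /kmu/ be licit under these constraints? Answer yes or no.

yes

/kmu/ — σ1 onset /km/ (2C), coda /∅/ ok → licit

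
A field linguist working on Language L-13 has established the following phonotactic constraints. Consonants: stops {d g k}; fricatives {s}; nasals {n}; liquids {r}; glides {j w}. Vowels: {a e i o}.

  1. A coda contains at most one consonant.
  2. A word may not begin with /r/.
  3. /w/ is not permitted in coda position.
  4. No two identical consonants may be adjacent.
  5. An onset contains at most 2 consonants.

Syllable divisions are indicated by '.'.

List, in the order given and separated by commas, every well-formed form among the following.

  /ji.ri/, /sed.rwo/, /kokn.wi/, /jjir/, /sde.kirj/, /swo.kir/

/ji.ri/, /sed.rwo/, /swo.kir/

/ji.ri/ — σ1 onset /j/, coda /∅/ ok; σ2 onset /r/, coda /∅/ ok → well-formed
/sed.rwo/ — σ1 onset /s/, coda /d/ ok; σ2 onset /rw/ (2C), coda /∅/ ok → well-formed
/kokn.wi/ — violates constraint 1: syllable 1 coda /kn/ has 2 consonants (> 1) → ill-formed
/jjir/ — violates constraint 4: adjacent identical consonants /jj/ → ill-formed
/sde.kirj/ — violates constraint 1: syllable 2 coda /rj/ has 2 consonants (> 1) → ill-formed
/swo.kir/ — σ1 onset /sw/ (2C), coda /∅/ ok; σ2 onset /k/, coda /r/ ok → well-formed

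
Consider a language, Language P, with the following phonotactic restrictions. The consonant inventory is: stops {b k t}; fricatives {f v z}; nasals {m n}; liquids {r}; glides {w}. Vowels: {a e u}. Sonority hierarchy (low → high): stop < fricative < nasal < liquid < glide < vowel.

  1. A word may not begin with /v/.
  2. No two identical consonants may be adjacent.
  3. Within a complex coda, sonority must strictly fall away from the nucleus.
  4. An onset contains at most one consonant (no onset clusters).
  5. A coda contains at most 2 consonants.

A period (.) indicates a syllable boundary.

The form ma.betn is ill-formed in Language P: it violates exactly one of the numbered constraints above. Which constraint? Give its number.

3

ma.betn: syllable 2 coda /tn/: /t/ (stop, 1) → /n/ (nasal, 3) does not fall.
This is a violation of constraint 3: "Within a complex coda, sonority must strictly fall away from the nucleus."
The remaining constraints (1, 2, 4, 5) are satisfied.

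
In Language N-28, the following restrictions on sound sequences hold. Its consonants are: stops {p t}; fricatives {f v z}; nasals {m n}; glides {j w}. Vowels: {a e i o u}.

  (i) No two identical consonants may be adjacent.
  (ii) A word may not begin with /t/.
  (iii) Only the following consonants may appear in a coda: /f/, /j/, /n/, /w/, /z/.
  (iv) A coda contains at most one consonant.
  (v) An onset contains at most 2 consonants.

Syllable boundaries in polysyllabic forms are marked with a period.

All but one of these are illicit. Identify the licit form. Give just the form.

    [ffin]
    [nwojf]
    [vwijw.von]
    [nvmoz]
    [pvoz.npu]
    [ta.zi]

[ffin] — violates constraint (i): adjacent identical consonants /ff/ → illicit
[nwojf] — violates constraint (iv): syllable 1 coda /jf/ has 2 consonants (> 1) → illicit
[vwijw.von] — violates constraint (iv): syllable 1 coda /jw/ has 2 consonants (> 1) → illicit
[nvmoz] — violates constraint (v): syllable 1 onset /nvm/ has 3 consonants (> 2) → illicit
[pvoz.npu] — σ1 onset /pv/ (2C), coda /z/ ok; σ2 onset /np/ (2C), coda /∅/ ok → licit
[ta.zi] — violates constraint (ii): word begins with /t/ → illicit

[pvoz.npu]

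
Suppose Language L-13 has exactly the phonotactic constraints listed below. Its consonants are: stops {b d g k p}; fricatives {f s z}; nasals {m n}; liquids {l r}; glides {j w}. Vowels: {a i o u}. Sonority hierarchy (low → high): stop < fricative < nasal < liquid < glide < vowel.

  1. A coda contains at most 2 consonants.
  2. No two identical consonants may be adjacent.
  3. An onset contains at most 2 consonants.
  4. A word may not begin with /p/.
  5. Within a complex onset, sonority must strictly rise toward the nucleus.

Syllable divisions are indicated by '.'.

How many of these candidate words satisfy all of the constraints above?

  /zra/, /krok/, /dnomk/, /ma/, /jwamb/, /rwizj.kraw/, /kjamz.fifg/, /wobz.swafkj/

6

/zra/ — σ1 onset /zr/ (2→4 rises), coda /∅/ ok → phonotactically legal
/krok/ — σ1 onset /kr/ (1→4 rises), coda /k/ ok → phonotactically legal
/dnomk/ — σ1 onset /dn/ (1→3 rises), coda /mk/ (2C) ok → phonotactically legal
/ma/ — σ1 onset /m/, coda /∅/ ok → phonotactically legal
/jwamb/ — violates constraint 5: syllable 1 onset /jw/: /j/ (glide, 5) → /w/ (glide, 5) does not rise → phonotactically illegal
/rwizj.kraw/ — σ1 onset /rw/ (4→5 rises), coda /zj/ (2C) ok; σ2 onset /kr/ (1→4 rises), coda /w/ ok → phonotactically legal
/kjamz.fifg/ — σ1 onset /kj/ (1→5 rises), coda /mz/ (2C) ok; σ2 onset /f/, coda /fg/ (2C) ok → phonotactically legal
/wobz.swafkj/ — violates constraint 1: syllable 2 coda /fkj/ has 3 consonants (> 2) → phonotactically illegal
Phonotactically legal: /zra/, /krok/, /dnomk/, /ma/, /rwizj.kraw/, /kjamz.fifg/ → 6.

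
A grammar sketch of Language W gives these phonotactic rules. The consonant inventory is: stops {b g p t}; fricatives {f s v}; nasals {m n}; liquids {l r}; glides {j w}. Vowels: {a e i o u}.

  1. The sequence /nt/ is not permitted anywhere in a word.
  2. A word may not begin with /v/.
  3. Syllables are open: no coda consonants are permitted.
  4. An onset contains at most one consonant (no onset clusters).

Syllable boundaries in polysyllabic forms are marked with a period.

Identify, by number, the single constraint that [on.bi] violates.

[on.bi]: syllable 1 coda /n/ has 1 consonant (> 0).
This is a violation of constraint 3: "Syllables are open: no coda consonants are permitted."
The remaining constraints (1, 2, 4) are satisfied.

3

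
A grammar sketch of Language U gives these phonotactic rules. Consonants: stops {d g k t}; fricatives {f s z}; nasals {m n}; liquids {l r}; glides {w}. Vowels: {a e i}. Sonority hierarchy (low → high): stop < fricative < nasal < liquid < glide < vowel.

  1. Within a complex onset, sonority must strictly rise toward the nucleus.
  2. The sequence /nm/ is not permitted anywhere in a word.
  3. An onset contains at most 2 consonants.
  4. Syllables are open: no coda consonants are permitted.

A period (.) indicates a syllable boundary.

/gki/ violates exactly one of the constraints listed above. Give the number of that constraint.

1

/gki/: syllable 1 onset /gk/: /g/ (stop, 1) → /k/ (stop, 1) does not rise.
This is a violation of constraint 1: "Within a complex onset, sonority must strictly rise toward the nucleus."
The remaining constraints (2, 3, 4) are satisfied.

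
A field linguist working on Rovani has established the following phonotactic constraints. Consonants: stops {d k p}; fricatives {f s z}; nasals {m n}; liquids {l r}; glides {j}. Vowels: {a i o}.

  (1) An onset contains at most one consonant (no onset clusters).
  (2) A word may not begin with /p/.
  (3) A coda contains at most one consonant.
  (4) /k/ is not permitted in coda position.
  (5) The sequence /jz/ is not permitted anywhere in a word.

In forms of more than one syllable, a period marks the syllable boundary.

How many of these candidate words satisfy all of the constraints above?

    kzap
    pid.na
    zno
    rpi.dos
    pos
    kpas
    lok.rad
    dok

kzap — violates constraint 1: syllable 1 onset /kz/ has 2 consonants (> 1) → not permitted
pid.na — violates constraint 2: word begins with /p/ → not permitted
zno — violates constraint 1: syllable 1 onset /zn/ has 2 consonants (> 1) → not permitted
rpi.dos — violates constraint 1: syllable 1 onset /rp/ has 2 consonants (> 1) → not permitted
pos — violates constraint 2: word begins with /p/ → not permitted
kpas — violates constraint 1: syllable 1 onset /kp/ has 2 consonants (> 1) → not permitted
lok.rad — violates constraint 4: syllable 1 coda contains /k/ → not permitted
dok — violates constraint 4: syllable 1 coda contains /k/ → not permitted
No form is permitted → 0.

0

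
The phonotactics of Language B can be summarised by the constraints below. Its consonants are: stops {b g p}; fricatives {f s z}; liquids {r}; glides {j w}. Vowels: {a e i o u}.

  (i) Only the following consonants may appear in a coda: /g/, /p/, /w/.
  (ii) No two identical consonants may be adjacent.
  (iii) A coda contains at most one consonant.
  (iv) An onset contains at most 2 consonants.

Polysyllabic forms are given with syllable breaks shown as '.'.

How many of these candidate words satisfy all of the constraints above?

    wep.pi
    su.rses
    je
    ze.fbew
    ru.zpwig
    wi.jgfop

2

wep.pi — violates constraint (ii): adjacent identical consonants /pp/ → phonotactically illegal
su.rses — violates constraint (i): syllable 2 coda contains /s/, which is not a licensed coda consonant → phonotactically illegal
je — σ1 onset /j/, coda /∅/ ok → phonotactically legal
ze.fbew — σ1 onset /z/, coda /∅/ ok; σ2 onset /fb/ (2C), coda /w/ ok → phonotactically legal
ru.zpwig — violates constraint (iv): syllable 2 onset /zpw/ has 3 consonants (> 2) → phonotactically illegal
wi.jgfop — violates constraint (iv): syllable 2 onset /jgf/ has 3 consonants (> 2) → phonotactically illegal
Phonotactically legal: je, ze.fbew → 2.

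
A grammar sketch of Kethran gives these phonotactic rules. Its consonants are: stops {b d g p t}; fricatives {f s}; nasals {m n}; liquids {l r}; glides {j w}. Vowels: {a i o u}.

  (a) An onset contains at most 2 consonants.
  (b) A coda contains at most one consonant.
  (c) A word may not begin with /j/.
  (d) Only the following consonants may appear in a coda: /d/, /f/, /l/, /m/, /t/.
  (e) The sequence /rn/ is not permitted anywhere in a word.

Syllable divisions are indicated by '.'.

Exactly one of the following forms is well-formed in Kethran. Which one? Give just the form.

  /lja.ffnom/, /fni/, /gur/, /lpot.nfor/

/fni/

/lja.ffnom/ — violates constraint (a): syllable 2 onset /ffn/ has 3 consonants (> 2) → ill-formed
/fni/ — σ1 onset /fn/ (2C), coda /∅/ ok → well-formed
/gur/ — violates constraint (d): syllable 1 coda contains /r/, which is not a licensed coda consonant → ill-formed
/lpot.nfor/ — violates constraint (d): syllable 2 coda contains /r/, which is not a licensed coda consonant → ill-formed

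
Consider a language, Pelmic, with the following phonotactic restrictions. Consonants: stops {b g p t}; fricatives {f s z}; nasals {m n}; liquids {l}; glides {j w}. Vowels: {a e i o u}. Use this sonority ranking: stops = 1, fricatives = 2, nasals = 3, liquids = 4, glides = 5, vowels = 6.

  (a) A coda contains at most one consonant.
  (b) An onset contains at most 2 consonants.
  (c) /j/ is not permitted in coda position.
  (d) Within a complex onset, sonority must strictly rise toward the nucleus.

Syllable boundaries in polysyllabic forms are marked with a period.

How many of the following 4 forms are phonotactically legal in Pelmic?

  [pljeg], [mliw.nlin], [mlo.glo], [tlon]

[pljeg] — violates constraint (b): syllable 1 onset /plj/ has 3 consonants (> 2) → phonotactically illegal
[mliw.nlin] — σ1 onset /ml/ (3→4 rises), coda /w/ ok; σ2 onset /nl/ (3→4 rises), coda /n/ ok → phonotactically legal
[mlo.glo] — σ1 onset /ml/ (3→4 rises), coda /∅/ ok; σ2 onset /gl/ (1→4 rises), coda /∅/ ok → phonotactically legal
[tlon] — σ1 onset /tl/ (1→4 rises), coda /n/ ok → phonotactically legal
Phonotactically legal: [mliw.nlin], [mlo.glo], [tlon] → 3.

3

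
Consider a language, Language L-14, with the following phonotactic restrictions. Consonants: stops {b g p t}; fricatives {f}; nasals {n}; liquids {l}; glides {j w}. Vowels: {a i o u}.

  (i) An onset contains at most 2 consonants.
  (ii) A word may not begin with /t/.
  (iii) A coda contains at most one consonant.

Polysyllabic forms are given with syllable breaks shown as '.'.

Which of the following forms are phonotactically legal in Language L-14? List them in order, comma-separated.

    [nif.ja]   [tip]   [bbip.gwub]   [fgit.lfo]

[nif.ja] — σ1 onset /n/, coda /f/ ok; σ2 onset /j/, coda /∅/ ok → phonotactically legal
[tip] — violates constraint (ii): word begins with /t/ → phonotactically illegal
[bbip.gwub] — σ1 onset /bb/ (2C), coda /p/ ok; σ2 onset /gw/ (2C), coda /b/ ok → phonotactically legal
[fgit.lfo] — σ1 onset /fg/ (2C), coda /t/ ok; σ2 onset /lf/ (2C), coda /∅/ ok → phonotactically legal

[nif.ja], [bbip.gwub], [fgit.lfo]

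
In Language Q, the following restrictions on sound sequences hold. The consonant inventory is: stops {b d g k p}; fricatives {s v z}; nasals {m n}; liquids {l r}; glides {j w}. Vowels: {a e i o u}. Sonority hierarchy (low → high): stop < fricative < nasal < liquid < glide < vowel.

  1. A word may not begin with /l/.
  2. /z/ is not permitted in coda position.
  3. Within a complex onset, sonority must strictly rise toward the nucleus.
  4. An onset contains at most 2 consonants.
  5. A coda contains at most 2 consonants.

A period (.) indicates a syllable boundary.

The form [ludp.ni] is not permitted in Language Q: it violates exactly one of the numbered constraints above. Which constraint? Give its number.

[ludp.ni]: word begins with /l/.
This is a violation of constraint 1: "A word may not begin with /l/."
The remaining constraints (2, 3, 4, 5) are satisfied.

1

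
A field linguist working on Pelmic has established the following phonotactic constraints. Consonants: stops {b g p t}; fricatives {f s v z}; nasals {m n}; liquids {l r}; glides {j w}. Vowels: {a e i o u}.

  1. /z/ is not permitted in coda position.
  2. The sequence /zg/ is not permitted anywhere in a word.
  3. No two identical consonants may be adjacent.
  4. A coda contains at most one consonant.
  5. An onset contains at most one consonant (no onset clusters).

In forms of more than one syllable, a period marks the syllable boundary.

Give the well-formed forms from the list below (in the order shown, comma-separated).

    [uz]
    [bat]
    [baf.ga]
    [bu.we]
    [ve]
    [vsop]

[bat], [baf.ga], [bu.we], [ve]

[uz] — violates constraint 1: syllable 1 coda contains /z/ → ill-formed
[bat] — σ1 onset /b/, coda /t/ ok → well-formed
[baf.ga] — σ1 onset /b/, coda /f/ ok; σ2 onset /g/, coda /∅/ ok → well-formed
[bu.we] — σ1 onset /b/, coda /∅/ ok; σ2 onset /w/, coda /∅/ ok → well-formed
[ve] — σ1 onset /v/, coda /∅/ ok → well-formed
[vsop] — violates constraint 5: syllable 1 onset /vs/ has 2 consonants (> 1) → ill-formed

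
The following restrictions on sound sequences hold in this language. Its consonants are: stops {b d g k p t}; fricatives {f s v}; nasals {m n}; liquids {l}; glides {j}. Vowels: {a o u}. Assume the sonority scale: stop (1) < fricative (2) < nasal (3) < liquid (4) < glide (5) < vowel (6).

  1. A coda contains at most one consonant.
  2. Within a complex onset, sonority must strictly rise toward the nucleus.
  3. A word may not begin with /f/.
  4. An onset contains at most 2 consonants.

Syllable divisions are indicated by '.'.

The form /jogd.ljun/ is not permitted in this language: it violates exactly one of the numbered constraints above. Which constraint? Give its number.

1

/jogd.ljun/: syllable 1 coda /gd/ has 2 consonants (> 1).
This is a violation of constraint 1: "A coda contains at most one consonant."
The remaining constraints (2, 3, 4) are satisfied.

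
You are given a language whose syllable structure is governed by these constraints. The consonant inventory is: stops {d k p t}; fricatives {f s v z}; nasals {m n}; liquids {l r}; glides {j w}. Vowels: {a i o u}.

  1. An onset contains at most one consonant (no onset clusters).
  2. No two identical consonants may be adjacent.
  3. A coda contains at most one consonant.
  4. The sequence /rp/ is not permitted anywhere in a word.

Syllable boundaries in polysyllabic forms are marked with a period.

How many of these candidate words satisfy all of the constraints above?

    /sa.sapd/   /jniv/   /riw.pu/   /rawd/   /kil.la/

/sa.sapd/ — violates constraint 3: syllable 2 coda /pd/ has 2 consonants (> 1) → illicit
/jniv/ — violates constraint 1: syllable 1 onset /jn/ has 2 consonants (> 1) → illicit
/riw.pu/ — σ1 onset /r/, coda /w/ ok; σ2 onset /p/, coda /∅/ ok → licit
/rawd/ — violates constraint 3: syllable 1 coda /wd/ has 2 consonants (> 1) → illicit
/kil.la/ — violates constraint 2: adjacent identical consonants /ll/ → illicit
Licit: /riw.pu/ → 1.

1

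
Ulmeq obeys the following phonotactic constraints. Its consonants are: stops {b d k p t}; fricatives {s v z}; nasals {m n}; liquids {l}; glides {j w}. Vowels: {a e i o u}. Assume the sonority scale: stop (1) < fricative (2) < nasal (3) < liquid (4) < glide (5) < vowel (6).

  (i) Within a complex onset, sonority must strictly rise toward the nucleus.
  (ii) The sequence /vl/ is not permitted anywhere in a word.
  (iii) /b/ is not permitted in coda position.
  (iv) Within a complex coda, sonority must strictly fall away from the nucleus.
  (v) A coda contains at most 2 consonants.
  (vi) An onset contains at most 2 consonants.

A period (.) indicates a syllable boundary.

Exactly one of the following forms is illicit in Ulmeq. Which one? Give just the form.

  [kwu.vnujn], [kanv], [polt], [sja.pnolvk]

[sja.pnolvk]

[kwu.vnujn] — σ1 onset /kw/ (1→5 rises), coda /∅/ ok; σ2 onset /vn/ (2→3 rises), coda /jn/ (5→3 falls) ok → licit
[kanv] — σ1 onset /k/, coda /nv/ (3→2 falls) ok → licit
[polt] — σ1 onset /p/, coda /lt/ (4→1 falls) ok → licit
[sja.pnolvk] — violates constraint (v): syllable 2 coda /lvk/ has 3 consonants (> 2) → illicit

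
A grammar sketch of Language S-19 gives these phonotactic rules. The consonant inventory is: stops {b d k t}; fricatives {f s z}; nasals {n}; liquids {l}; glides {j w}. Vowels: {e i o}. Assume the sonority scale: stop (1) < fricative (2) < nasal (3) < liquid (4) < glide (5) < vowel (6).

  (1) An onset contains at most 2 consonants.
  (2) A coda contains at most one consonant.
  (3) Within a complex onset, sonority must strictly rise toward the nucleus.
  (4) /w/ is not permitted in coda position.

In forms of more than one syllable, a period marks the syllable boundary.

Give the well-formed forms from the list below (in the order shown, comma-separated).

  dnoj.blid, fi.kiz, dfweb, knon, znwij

dnoj.blid — σ1 onset /dn/ (1→3 rises), coda /j/ ok; σ2 onset /bl/ (1→4 rises), coda /d/ ok → well-formed
fi.kiz — σ1 onset /f/, coda /∅/ ok; σ2 onset /k/, coda /z/ ok → well-formed
dfweb — violates constraint 1: syllable 1 onset /dfw/ has 3 consonants (> 2) → ill-formed
knon — σ1 onset /kn/ (1→3 rises), coda /n/ ok → well-formed
znwij — violates constraint 1: syllable 1 onset /znw/ has 3 consonants (> 2) → ill-formed

dnoj.blid, fi.kiz, knon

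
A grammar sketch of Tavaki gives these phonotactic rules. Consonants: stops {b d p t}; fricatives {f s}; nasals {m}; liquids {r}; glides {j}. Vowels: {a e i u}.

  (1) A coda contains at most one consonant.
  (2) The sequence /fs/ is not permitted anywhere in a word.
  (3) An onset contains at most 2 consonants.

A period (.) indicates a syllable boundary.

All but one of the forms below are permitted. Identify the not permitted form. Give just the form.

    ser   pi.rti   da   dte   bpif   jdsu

ser — σ1 onset /s/, coda /r/ ok → permitted
pi.rti — σ1 onset /p/, coda /∅/ ok; σ2 onset /rt/ (2C), coda /∅/ ok → permitted
da — σ1 onset /d/, coda /∅/ ok → permitted
dte — σ1 onset /dt/ (2C), coda /∅/ ok → permitted
bpif — σ1 onset /bp/ (2C), coda /f/ ok → permitted
jdsu — violates constraint 3: syllable 1 onset /jds/ has 3 consonants (> 2) → not permitted

jdsu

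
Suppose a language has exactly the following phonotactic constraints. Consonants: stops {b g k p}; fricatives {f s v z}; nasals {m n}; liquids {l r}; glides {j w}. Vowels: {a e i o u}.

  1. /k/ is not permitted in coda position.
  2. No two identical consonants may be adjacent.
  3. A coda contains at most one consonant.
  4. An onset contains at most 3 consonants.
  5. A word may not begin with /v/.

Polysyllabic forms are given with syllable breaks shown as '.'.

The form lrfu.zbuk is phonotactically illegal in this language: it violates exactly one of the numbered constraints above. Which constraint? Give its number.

1

lrfu.zbuk: syllable 2 coda contains /k/.
This is a violation of constraint 1: "/k/ is not permitted in coda position."
The remaining constraints (2, 3, 4, 5) are satisfied.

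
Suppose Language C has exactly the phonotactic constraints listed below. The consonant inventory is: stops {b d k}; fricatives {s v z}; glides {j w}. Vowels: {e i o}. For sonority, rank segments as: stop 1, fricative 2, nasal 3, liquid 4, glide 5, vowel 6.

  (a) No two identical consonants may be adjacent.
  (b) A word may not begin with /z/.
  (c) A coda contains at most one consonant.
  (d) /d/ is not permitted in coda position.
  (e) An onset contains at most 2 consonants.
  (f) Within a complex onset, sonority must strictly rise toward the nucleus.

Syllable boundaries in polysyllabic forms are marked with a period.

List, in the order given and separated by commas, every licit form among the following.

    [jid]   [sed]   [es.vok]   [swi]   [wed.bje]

[es.vok], [swi]

[jid] — violates constraint (d): syllable 1 coda contains /d/ → illicit
[sed] — violates constraint (d): syllable 1 coda contains /d/ → illicit
[es.vok] — σ1 onset /∅/, coda /s/ ok; σ2 onset /v/, coda /k/ ok → licit
[swi] — σ1 onset /sw/ (2→5 rises), coda /∅/ ok → licit
[wed.bje] — violates constraint (d): syllable 1 coda contains /d/ → illicit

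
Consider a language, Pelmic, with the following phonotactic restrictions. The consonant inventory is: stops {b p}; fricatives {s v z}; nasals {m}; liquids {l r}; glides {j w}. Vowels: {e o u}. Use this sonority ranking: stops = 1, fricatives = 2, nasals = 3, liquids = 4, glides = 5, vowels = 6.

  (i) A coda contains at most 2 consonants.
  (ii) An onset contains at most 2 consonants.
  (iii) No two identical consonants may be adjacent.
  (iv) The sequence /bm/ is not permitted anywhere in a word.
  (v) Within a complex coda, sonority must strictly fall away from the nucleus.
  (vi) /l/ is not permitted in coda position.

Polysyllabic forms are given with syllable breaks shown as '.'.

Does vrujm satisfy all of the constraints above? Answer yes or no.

vrujm — σ1 onset /vr/ (2C), coda /jm/ (5→3 falls) ok → well-formed

yes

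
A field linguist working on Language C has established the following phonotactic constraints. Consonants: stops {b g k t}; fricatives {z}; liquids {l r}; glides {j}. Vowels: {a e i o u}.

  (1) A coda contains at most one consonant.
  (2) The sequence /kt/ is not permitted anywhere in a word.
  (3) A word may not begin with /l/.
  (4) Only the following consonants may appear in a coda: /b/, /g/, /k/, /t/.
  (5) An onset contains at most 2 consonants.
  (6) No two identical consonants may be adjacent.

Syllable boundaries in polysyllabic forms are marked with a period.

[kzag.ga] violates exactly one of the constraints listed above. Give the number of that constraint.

[kzag.ga]: adjacent identical consonants /gg/.
This is a violation of constraint 6: "No two identical consonants may be adjacent."
The remaining constraints (1, 2, 3, 4, 5) are satisfied.

6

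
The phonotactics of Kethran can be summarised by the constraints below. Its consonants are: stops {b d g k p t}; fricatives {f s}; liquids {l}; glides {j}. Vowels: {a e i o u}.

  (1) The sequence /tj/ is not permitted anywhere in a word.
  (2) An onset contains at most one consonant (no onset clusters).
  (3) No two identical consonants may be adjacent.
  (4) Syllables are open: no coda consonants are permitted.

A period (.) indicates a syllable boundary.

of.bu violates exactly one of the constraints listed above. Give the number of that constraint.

4

of.bu: syllable 1 coda /f/ has 1 consonant (> 0).
This is a violation of constraint 4: "Syllables are open: no coda consonants are permitted."
The remaining constraints (1, 2, 3) are satisfied.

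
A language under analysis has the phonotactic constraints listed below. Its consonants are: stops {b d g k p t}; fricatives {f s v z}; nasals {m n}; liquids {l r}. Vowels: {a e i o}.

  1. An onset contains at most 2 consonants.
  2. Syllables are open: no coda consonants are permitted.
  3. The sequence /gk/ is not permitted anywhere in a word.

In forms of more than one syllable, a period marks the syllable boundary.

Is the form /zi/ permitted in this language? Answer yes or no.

yes

/zi/ — σ1 onset /z/, coda /∅/ ok → permitted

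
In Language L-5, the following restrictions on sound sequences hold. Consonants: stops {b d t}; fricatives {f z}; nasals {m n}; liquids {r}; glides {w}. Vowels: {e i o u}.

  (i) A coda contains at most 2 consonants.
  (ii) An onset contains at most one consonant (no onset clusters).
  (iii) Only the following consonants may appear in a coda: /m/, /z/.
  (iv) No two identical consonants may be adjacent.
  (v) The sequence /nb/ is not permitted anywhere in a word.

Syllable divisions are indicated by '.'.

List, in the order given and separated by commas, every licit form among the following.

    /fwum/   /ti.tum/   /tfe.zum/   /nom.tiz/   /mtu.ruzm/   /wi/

/ti.tum/, /nom.tiz/, /wi/

/fwum/ — violates constraint (ii): syllable 1 onset /fw/ has 2 consonants (> 1) → illicit
/ti.tum/ — σ1 onset /t/, coda /∅/ ok; σ2 onset /t/, coda /m/ ok → licit
/tfe.zum/ — violates constraint (ii): syllable 1 onset /tf/ has 2 consonants (> 1) → illicit
/nom.tiz/ — σ1 onset /n/, coda /m/ ok; σ2 onset /t/, coda /z/ ok → licit
/mtu.ruzm/ — violates constraint (ii): syllable 1 onset /mt/ has 2 consonants (> 1) → illicit
/wi/ — σ1 onset /w/, coda /∅/ ok → licit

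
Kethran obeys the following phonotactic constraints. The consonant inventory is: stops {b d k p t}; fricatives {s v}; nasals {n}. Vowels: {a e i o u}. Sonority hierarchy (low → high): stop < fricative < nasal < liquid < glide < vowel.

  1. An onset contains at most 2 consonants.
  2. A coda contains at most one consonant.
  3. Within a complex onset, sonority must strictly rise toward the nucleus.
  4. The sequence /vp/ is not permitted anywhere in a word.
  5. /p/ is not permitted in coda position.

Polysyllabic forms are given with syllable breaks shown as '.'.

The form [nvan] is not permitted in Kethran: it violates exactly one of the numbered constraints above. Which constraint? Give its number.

[nvan]: syllable 1 onset /nv/: /n/ (nasal, 3) → /v/ (fricative, 2) does not rise.
This is a violation of constraint 3: "Within a complex onset, sonority must strictly rise toward the nucleus."
The remaining constraints (1, 2, 4, 5) are satisfied.

3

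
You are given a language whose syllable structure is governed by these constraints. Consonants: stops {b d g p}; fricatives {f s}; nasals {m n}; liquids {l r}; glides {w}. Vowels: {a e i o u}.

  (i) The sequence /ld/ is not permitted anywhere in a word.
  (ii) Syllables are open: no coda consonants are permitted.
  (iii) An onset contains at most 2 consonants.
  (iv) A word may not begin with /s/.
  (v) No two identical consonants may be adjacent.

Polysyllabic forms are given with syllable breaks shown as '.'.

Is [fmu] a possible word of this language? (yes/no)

yes

[fmu] — σ1 onset /fm/ (2C), coda /∅/ ok → licit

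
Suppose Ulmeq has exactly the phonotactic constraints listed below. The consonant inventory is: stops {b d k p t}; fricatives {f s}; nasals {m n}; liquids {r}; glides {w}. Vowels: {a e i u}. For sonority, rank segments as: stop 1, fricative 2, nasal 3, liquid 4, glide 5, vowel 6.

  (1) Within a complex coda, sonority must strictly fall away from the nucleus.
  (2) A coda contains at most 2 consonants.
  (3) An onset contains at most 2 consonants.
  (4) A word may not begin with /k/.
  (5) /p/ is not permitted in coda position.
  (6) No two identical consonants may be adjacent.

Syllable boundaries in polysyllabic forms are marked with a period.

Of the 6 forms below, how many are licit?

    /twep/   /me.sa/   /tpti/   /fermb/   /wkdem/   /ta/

/twep/ — violates constraint 5: syllable 1 coda contains /p/ → illicit
/me.sa/ — σ1 onset /m/, coda /∅/ ok; σ2 onset /s/, coda /∅/ ok → licit
/tpti/ — violates constraint 3: syllable 1 onset /tpt/ has 3 consonants (> 2) → illicit
/fermb/ — violates constraint 2: syllable 1 coda /rmb/ has 3 consonants (> 2) → illicit
/wkdem/ — violates constraint 3: syllable 1 onset /wkd/ has 3 consonants (> 2) → illicit
/ta/ — σ1 onset /t/, coda /∅/ ok → licit
Licit: /me.sa/, /ta/ → 2.

2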